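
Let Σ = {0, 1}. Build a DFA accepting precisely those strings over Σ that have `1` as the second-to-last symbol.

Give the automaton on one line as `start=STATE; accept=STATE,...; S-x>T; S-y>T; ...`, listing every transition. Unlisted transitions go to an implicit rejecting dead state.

start=A; accept=F,G; A-0>B; A-1>C; B-0>D; B-1>E; C-0>F; C-1>G; D-0>D; D-1>E; E-0>F; E-1>G; F-0>D; F-1>E; G-0>F; G-1>G

Because acceptance depends on a position counted from the end, the machine has to buffer the most recent 2 symbols. Make each state the string of the last up-to-2 symbols read; on input `x` shift the window left and append `x`. Accept when the buffered window has length 2 and begins with `1`.
A 7-state machine:
       0  1 
>  A   B  C 
   B   D  E 
   C   F  G 
   D   D  E 
   E   F  G 
 * F   D  E 
 * G   F  G 
(> = start, * = accepting)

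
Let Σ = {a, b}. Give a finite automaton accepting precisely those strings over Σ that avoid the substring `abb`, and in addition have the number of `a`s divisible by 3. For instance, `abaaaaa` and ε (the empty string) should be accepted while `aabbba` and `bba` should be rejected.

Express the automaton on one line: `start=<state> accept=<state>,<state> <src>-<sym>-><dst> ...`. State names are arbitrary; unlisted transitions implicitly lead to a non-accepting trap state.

Run two small machines in parallel and take their product. One (4 states) tracks partial matches of the forbidden pattern `abb`; the other (3 states) tracks the count of `a`s modulo 3. Each combined state is a pair, one component from each; accept when both components accept. Minimizing collapses redundant product states.
8 states suffice.
        a   b  
>* s0   s1  s0 
   s1   s2  s3 
   s2   s4  s5 
   s3   s2  s6 
 * s4   s1  s7 
   s5   s4  s6 
   s6   s6  s6 
 * s7   s1  s6 
(> = start, * = accepting)

start=s0 accept=s0,s4,s7 s0-a->s1 s0-b->s0 s1-a->s2 s1-b->s3 s2-a->s4 s2-b->s5 s3-a->s2 s3-b->s6 s4-a->s1 s4-b->s7 s5-a->s4 s5-b->s6 s6-a->s6 s6-b->s6 s7-a->s1 s7-b->s6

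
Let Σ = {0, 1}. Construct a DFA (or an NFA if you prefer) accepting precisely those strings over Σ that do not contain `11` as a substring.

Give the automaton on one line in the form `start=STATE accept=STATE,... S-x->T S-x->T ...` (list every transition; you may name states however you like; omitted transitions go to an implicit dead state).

Track partial matches of the forbidden pattern `11`. State s2 is a dead state reached once `11` has occurred; every other state accepts. s0 means no part of `11` is currently matched.
A 3-state machine:
        0   1  
>* s0   s0  s1 
 * s1   s0  s2 
   s2   s2  s2 
(> = start, * = accepting)

start=s0 accept=s0,s1 s0-0->s0 s0-1->s1 s1-0->s0 s1-1->s2 s2-0->s2 s2-1->s2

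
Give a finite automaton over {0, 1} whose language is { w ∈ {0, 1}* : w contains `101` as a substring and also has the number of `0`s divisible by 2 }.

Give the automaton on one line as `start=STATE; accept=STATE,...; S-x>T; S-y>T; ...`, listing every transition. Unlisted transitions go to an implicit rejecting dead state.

Build one automaton per condition and run them in lockstep. The first has 4 states tracking whether and how much of `101` has been seen; the second has 2 states tracking the count of `0`s modulo 2. A product state is a pair (one from each), accepting exactly when both do.
An 8-state machine:
        0   1  
>  q0   q1  q2 
   q1   q0  q3 
   q2   q4  q2 
   q3   q5  q3 
   q4   q0  q6 
   q5   q1  q7 
   q6   q7  q6 
 * q7   q6  q7 
(> = start, * = accepting)

start=q0; accept=q7; q0-0>q1; q0-1>q2; q1-0>q0; q1-1>q3; q2-0>q4; q2-1>q2; q3-0>q5; q3-1>q3; q4-0>q0; q4-1>q6; q5-0>q1; q5-1>q7; q6-0>q7; q6-1>q6; q7-0>q6; q7-1>q7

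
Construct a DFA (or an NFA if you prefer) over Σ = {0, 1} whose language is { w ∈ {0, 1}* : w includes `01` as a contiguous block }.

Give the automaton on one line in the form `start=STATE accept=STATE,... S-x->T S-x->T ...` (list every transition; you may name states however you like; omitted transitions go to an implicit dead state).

start=q0 accept=q2 q0-0->q1 q0-1->q0 q1-0->q1 q1-1->q2 q2-0->q2 q2-1->q2

Track how much of `01` has been matched so far: state q0 is no progress, q2 is the absorbing accept state reached once `01` has occurred. Intermediate states record partial matches; on a mismatch, fall back to the longest reusable overlap.
With 3 states:
        0   1  
>  q0   q1  q0 
   q1   q1  q2 
 * q2   q2  q2 
(> = start, * = accepting)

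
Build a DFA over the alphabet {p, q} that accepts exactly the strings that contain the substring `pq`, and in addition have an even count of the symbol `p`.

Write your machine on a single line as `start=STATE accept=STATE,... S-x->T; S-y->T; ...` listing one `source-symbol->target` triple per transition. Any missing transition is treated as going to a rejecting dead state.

Build one automaton per condition and run them in lockstep. One (3 states) tracks whether and how much of `pq` has been seen; the other (2 states) tracks the count of `p`s modulo 2. Each combined state is a pair, one component from each; accept when both components accept.
        p   q  
>  S0   S1  S0 
   S1   S2  S3 
   S2   S1  S4 
   S3   S4  S3 
 * S4   S3  S4 
(> = start, * = accepting)

start=S0; accept=S4; S0-p->S1; S0-q->S0; S1-p->S2; S1-q->S3; S2-p->S1; S2-q->S4; S3-p->S4; S3-q->S3; S4-p->S3; S4-q->S4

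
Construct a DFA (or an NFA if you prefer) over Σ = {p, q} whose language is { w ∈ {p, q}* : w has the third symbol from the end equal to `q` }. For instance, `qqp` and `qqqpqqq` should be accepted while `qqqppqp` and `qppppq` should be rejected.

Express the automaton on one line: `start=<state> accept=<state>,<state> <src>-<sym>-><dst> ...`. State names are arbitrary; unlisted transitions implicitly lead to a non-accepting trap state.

Because acceptance depends on a position counted from the end, the machine has to buffer the most recent 3 symbols. Make each state the string of the last up-to-3 symbols read; on input `x` shift the window left and append `x`. Accept when the buffered window has length 3 and begins with `q`.
15 states suffice.
          p    q  
>  S0     S1   S2 
   S1     S3   S4 
   S2     S5   S6 
   S3     S7   S8 
   S4     S9  S10 
   S5    S11  S12 
   S6    S13  S14 
   S7     S7   S8 
   S8     S9  S10 
   S9    S11  S12 
   S10   S13  S14 
 * S11    S7   S8 
 * S12    S9  S10 
 * S13   S11  S12 
 * S14   S13  S14 
(> = start, * = accepting)

start=S0 accept=S11,S12,S13,S14 S0-p->S1 S0-q->S2 S1-p->S3 S1-q->S4 S2-p->S5 S2-q->S6 S3-p->S7 S3-q->S8 S4-p->S9 S4-q->S10 S5-p->S11 S5-q->S12 S6-p->S13 S6-q->S14 S7-p->S7 S7-q->S8 S8-p->S9 S8-q->S10 S9-p->S11 S9-q->S12 S10-p->S13 S10-q->S14 S11-p->S7 S11-q->S8 S12-p->S9 S12-q->S10 S13-p->S11 S13-q->S12 S14-p->S13 S14-q->S14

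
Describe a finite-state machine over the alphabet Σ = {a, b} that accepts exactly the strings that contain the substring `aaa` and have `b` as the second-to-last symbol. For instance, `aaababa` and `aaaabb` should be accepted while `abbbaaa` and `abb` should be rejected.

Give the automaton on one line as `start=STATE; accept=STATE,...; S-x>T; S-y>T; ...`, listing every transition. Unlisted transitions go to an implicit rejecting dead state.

start=s0; accept=s5,s6; s0-a>s1; s0-b>s0; s1-a>s2; s1-b>s0; s2-a>s3; s2-b>s0; s3-a>s3; s3-b>s4; s4-a>s5; s4-b>s6; s5-a>s3; s5-b>s4; s6-a>s5; s6-b>s6

Run two small machines in parallel and take their product. The first has 4 states tracking whether and how much of `aaa` has been seen; the second has 7 states tracking the last 2 symbols read. A product state is a pair (one from each), accepting exactly when both do. Minimizing collapses redundant product states.
A 7-state machine:
        a   b  
>  s0   s1  s0 
   s1   s2  s0 
   s2   s3  s0 
   s3   s3  s4 
   s4   s5  s6 
 * s5   s3  s4 
 * s6   s5  s6 
(> = start, * = accepting)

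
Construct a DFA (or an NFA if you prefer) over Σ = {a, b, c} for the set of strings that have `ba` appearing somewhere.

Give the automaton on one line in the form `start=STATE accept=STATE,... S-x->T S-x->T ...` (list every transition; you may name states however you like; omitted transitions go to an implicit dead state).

Track how much of `ba` has been matched so far: state q0 is no progress, q2 is the absorbing accept state reached once `ba` has occurred. Intermediate states record partial matches; on a mismatch, fall back to the longest reusable overlap.
With 3 states:
        a   b   c  
>  q0   q0  q1  q0 
   q1   q2  q1  q0 
 * q2   q2  q2  q2 
(> = start, * = accepting)

start=q0 accept=q2 q0-a->q0 q0-b->q1 q0-c->q0 q1-a->q2 q1-b->q1 q1-c->q0 q2-a->q2 q2-b->q2 q2-c->q2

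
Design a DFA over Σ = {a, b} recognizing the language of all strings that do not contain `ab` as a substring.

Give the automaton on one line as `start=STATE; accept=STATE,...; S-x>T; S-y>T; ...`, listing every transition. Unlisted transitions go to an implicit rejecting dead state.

This is the complement of 'contains `ab`'. Use the same substring-matching states — q0 through q2 holding how much of `ab` has just been matched — but flip the accepting set: everything except the trap q2 accepts.
        a   b  
>* q0   q1  q0 
 * q1   q1  q2 
   q2   q2  q2 
(> = start, * = accepting)

start=q0; accept=q0,q1; q0-a>q1; q0-b>q0; q1-a>q1; q1-b>q2; q2-a>q2; q2-b>q2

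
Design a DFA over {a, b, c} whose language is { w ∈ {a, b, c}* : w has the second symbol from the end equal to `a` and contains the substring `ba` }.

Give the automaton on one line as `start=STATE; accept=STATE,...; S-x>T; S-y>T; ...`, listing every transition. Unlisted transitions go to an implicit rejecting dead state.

start=q0; accept=q3,q4; q0-a>q0; q0-b>q1; q0-c>q0; q1-a>q2; q1-b>q1; q1-c>q0; q2-a>q3; q2-b>q4; q2-c>q4; q3-a>q3; q3-b>q4; q3-c>q4; q4-a>q2; q4-b>q5; q4-c>q5; q5-a>q2; q5-b>q5; q5-c>q5

Build one automaton per condition and run them in lockstep. The first has 13 states tracking the last 2 symbols read; the second has 3 states tracking whether and how much of `ba` has been seen. A product state is a pair (one from each), accepting exactly when both do. Equivalent product states are then merged.
6 states suffice.
        a   b   c  
>  q0   q0  q1  q0 
   q1   q2  q1  q0 
   q2   q3  q4  q4 
 * q3   q3  q4  q4 
 * q4   q2  q5  q5 
   q5   q2  q5  q5 
(> = start, * = accepting)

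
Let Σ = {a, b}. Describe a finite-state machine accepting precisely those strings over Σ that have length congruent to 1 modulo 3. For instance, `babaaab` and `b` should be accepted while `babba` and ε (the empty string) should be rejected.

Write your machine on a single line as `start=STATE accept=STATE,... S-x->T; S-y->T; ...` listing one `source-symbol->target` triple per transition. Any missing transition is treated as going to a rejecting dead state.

start=s0; accept=s1; s0-a->s1; s0-b->s1; s1-a->s2; s1-b->s2; s2-a->s0; s2-b->s0

Count input length modulo 3: every symbol advances one step around the cycle s0 → s1 → s2 → s0. Accept at s1.
A 3-state machine:
        a   b  
>  s0   s1  s1 
 * s1   s2  s2 
   s2   s0  s0 
(> = start, * = accepting)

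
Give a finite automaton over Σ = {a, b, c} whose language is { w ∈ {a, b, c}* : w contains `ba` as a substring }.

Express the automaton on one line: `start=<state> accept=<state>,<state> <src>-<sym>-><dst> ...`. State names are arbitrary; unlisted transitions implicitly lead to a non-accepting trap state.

start=q0 accept=q2 q0-a->q0 q0-b->q1 q0-c->q0 q1-a->q2 q1-b->q1 q1-c->q0 q2-a->q2 q2-b->q2 q2-c->q2

States q0..q1 record the length of the longest prefix of `ba` that matches the current input suffix. Reaching q2 means `ba` has been seen, and we stay there forever. Accept from q2.
With 3 states:
        a   b   c  
>  q0   q0  q1  q0 
   q1   q2  q1  q0 
 * q2   q2  q2  q2 
(> = start, * = accepting)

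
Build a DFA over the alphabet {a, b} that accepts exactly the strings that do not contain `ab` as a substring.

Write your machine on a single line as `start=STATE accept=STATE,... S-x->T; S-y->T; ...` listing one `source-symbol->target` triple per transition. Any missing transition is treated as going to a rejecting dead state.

start=s0; accept=s0,s1; s0-a->s1; s0-b->s0; s1-a->s1; s1-b->s2; s2-a->s2; s2-b->s2

Track partial matches of the forbidden pattern `ab`. State s2 is a dead state reached once `ab` has occurred; every other state accepts. s0 means no part of `ab` is currently matched.
A 3-state machine:
        a   b  
>* s0   s1  s0 
 * s1   s1  s2 
   s2   s2  s2 
(> = start, * = accepting)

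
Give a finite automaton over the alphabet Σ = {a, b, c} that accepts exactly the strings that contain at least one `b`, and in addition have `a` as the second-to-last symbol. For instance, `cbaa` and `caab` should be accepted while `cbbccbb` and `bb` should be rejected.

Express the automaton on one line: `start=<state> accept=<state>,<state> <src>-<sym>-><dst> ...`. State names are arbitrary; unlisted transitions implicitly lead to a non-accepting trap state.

Build one automaton per condition and run them in lockstep. The first has 3 states tracking the count of `b`s, saturating at 2; the second has 13 states tracking the last 2 symbols read. A product state is a pair (one from each), accepting exactly when both do. Minimizing collapses redundant product states.
        a   b   c  
>  q0   q1  q2  q0 
   q1   q1  q3  q0 
   q2   q4  q2  q2 
 * q3   q4  q2  q2 
   q4   q5  q3  q3 
 * q5   q5  q3  q3 
(> = start, * = accepting)

start=q0 accept=q3,q5 q0-a->q1 q0-b->q2 q0-c->q0 q1-a->q1 q1-b->q3 q1-c->q0 q2-a->q4 q2-b->q2 q2-c->q2 q3-a->q4 q3-b->q2 q3-c->q2 q4-a->q5 q4-b->q3 q4-c->q3 q5-a->q5 q5-b->q3 q5-c->q3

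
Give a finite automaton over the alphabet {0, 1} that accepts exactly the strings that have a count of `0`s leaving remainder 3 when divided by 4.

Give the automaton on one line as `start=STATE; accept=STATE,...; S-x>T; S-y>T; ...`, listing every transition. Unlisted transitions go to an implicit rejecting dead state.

The only thing that matters is how many `0`s have appeared, reduced mod 4. Use one state per residue: A for 0, …, D for 3. Reading `0` moves to the next residue; anything else stays put. D is accepting.
       0  1 
>  A   B  A 
   B   C  B 
   C   D  C 
 * D   A  D 
(> = start, * = accepting)

start=A; accept=D; A-0>B; A-1>A; B-0>C; B-1>B; C-0>D; C-1>C; D-0>A; D-1>D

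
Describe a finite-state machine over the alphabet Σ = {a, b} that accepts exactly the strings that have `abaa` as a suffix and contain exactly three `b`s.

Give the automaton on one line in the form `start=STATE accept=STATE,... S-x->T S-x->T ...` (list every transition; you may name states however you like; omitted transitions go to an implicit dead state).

start=q0 accept=q19 q0-a->q1 q0-b->q2 q1-a->q1 q1-b->q3 q2-a->q4 q2-b->q5 q3-a->q6 q3-b->q5 q4-a->q4 q4-b->q7 q5-a->q8 q5-b->q9 q6-a->q10 q6-b->q7 q7-a->q11 q7-b->q9 q8-a->q8 q8-b->q12 q9-a->q13 q9-b->q14 q10-a->q4 q10-b->q7 q11-a->q15 q11-b->q12 q12-a->q16 q12-b->q14 q13-a->q13 q13-b->q17 q14-a->q18 q14-b->q14 q15-a->q8 q15-b->q12 q16-a->q19 q16-b->q17 q17-a->q20 q17-b->q14 q18-a->q18 q18-b->q17 q19-a->q13 q19-b->q17 q20-a->q21 q20-b->q17 q21-a->q18 q21-b->q17

Run two small machines in parallel and take their product. One (5 states) tracks how much of the suffix `abaa` has currently been matched; the other (5 states) tracks the count of `b`s, saturating at 4. Each combined state is a pair, one component from each; accept when both components accept.
22 states suffice.
          a    b  
>  q0     q1   q2 
   q1     q1   q3 
   q2     q4   q5 
   q3     q6   q5 
   q4     q4   q7 
   q5     q8   q9 
   q6    q10   q7 
   q7    q11   q9 
   q8     q8  q12 
   q9    q13  q14 
   q10    q4   q7 
   q11   q15  q12 
   q12   q16  q14 
   q13   q13  q17 
   q14   q18  q14 
   q15    q8  q12 
   q16   q19  q17 
   q17   q20  q14 
   q18   q18  q17 
 * q19   q13  q17 
   q20   q21  q17 
   q21   q18  q17 
(> = start, * = accepting)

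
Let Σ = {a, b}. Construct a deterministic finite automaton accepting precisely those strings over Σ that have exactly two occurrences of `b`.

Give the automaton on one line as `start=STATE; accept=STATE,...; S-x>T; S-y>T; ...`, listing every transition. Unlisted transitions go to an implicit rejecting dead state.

start=q0; accept=q2; q0-a>q0; q0-b>q1; q1-a>q1; q1-b>q2; q2-a>q2; q2-b>q3; q3-a>q3; q3-b>q3

Count `b`s, saturating at 3: states q0 through q2 mean 0 through 2 `b`s seen; q3 means more than 2. Each `b` increments (capped at q3); other symbols loop. Accept from {q2}.
        a   b  
>  q0   q0  q1 
   q1   q1  q2 
 * q2   q2  q3 
   q3   q3  q3 
(> = start, * = accepting)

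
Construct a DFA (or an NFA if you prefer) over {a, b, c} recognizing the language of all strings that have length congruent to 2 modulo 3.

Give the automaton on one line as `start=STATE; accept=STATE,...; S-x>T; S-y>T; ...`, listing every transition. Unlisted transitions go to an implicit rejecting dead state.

start=s0; accept=s2; s0-a>s1; s0-b>s1; s0-c>s1; s1-a>s2; s1-b>s2; s1-c>s2; s2-a>s0; s2-b>s0; s2-c>s0

Only the length mod 3 matters, so use a 3-cycle: from any state, every input symbol moves to the next state, wrapping s2 back to s0. Mark s2 accepting.
        a   b   c  
>  s0   s1  s1  s1 
   s1   s2  s2  s2 
 * s2   s0  s0  s0 
(> = start, * = accepting)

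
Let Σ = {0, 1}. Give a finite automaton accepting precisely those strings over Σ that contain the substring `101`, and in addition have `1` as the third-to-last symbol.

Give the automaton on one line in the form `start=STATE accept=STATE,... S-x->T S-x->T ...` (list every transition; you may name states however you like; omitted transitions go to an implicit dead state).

Run two small machines in parallel and take their product. The first has 4 states tracking whether and how much of `101` has been seen; the second has 15 states tracking the last 3 symbols read. A product state is a pair (one from each), accepting exactly when both do.
A 22-state machine:
       0  1 
>  A   B  C 
   B   D  E 
   C   F  G 
   D   H  I 
   E   J  K 
   F   L  M 
   G   N  O 
   H   H  I 
   I   J  K 
   J   L  M 
   K   N  O 
   L   H  I 
 * M   P  Q 
   N   L  M 
   O   N  O 
   P   R  M 
   Q   S  T 
 * R   U  V 
 * S   R  M 
 * T   S  T 
   U   U  V 
   V   P  Q 
(> = start, * = accepting)

start=A accept=M,R,S,T A-0->B A-1->C B-0->D B-1->E C-0->F C-1->G D-0->H D-1->I E-0->J E-1->K F-0->L F-1->M G-0->N G-1->O H-0->H H-1->I I-0->J I-1->K J-0->L J-1->M K-0->N K-1->O L-0->H L-1->I M-0->P M-1->Q N-0->L N-1->M O-0->N O-1->O P-0->R P-1->M Q-0->S Q-1->T R-0->U R-1->V S-0->R S-1->M T-0->S T-1->T U-0->U U-1->V V-0->P V-1->Q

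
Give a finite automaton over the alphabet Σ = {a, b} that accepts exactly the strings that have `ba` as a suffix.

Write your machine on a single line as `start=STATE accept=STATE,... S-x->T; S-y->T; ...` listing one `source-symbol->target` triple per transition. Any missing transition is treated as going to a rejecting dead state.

start=S0; accept=S2; S0-a->S0; S0-b->S1; S1-a->S2; S1-b->S1; S2-a->S0; S2-b->S1

Remember how much of `ba` the current input suffix matches. State S0 means no match yet; S1 means the last symbol is `b`; S2 means the last 2 symbols are `ba`. Only S2 accepts. On a mismatch, fall back to the longest proper suffix that is still a prefix of `ba`.
A 3-state machine:
        a   b  
>  S0   S0  S1 
   S1   S2  S1 
 * S2   S0  S1 
(> = start, * = accepting)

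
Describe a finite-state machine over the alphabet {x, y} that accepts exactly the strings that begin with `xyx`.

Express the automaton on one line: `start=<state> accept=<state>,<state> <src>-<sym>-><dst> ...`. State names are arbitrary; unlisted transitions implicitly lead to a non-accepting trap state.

Walk along `xyx` while the input agrees: from S0 take `x` to S1, and so on. Any deviation drops to the rejecting sink S4. Once S3 is reached the prefix is confirmed and every continuation is accepted.
A 5-state machine:
        x   y  
>  S0   S1  S4 
   S1   S4  S2 
   S2   S3  S4 
 * S3   S3  S3 
   S4   S4  S4 
(> = start, * = accepting)

start=S0 accept=S3 S0-x->S1 S0-y->S4 S1-x->S4 S1-y->S2 S2-x->S3 S2-y->S4 S3-x->S3 S3-y->S3 S4-x->S4 S4-y->S4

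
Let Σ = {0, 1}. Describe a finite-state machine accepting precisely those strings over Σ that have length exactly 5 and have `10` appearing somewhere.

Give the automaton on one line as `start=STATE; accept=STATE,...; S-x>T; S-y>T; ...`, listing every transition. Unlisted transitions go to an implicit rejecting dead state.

start=q0; accept=q14; q0-0>q1; q0-1>q2; q1-0>q3; q1-1>q4; q2-0>q5; q2-1>q4; q3-0>q6; q3-1>q7; q4-0>q8; q4-1>q7; q5-0>q8; q5-1>q8; q6-0>q9; q6-1>q10; q7-0>q11; q7-1>q10; q8-0>q11; q8-1>q11; q9-0>q12; q9-1>q13; q10-0>q14; q10-1>q13; q11-0>q14; q11-1>q14; q12-0>q15; q12-1>q16; q13-0>q17; q13-1>q16; q14-0>q17; q14-1>q17; q15-0>q15; q15-1>q16; q16-0>q17; q16-1>q16; q17-0>q17; q17-1>q17

Build one automaton per condition and run them in lockstep. The first has 7 states tracking the input length, saturating at 6; the second has 3 states tracking whether and how much of `10` has been seen. A product state is a pair (one from each), accepting exactly when both do.
          0    1  
>  q0     q1   q2 
   q1     q3   q4 
   q2     q5   q4 
   q3     q6   q7 
   q4     q8   q7 
   q5     q8   q8 
   q6     q9  q10 
   q7    q11  q10 
   q8    q11  q11 
   q9    q12  q13 
   q10   q14  q13 
   q11   q14  q14 
   q12   q15  q16 
   q13   q17  q16 
 * q14   q17  q17 
   q15   q15  q16 
   q16   q17  q16 
   q17   q17  q17 
(> = start, * = accepting)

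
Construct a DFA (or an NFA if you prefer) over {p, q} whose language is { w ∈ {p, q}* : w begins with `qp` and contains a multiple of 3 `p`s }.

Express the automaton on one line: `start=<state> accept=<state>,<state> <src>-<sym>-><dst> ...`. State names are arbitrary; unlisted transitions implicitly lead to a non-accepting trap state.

start=s0 accept=s5 s0-p->s1 s0-q->s2 s1-p->s1 s1-q->s1 s2-p->s3 s2-q->s1 s3-p->s4 s3-q->s3 s4-p->s5 s4-q->s4 s5-p->s3 s5-q->s5

Handle the two conditions separately and then intersect. One (4 states) tracks whether the input so far still matches the prefix `qp`; the other (3 states) tracks the count of `p`s modulo 3. Each combined state is a pair, one component from each; accept when both components accept. Minimizing collapses redundant product states.
        p   q  
>  s0   s1  s2 
   s1   s1  s1 
   s2   s3  s1 
   s3   s4  s3 
   s4   s5  s4 
 * s5   s3  s5 
(> = start, * = accepting)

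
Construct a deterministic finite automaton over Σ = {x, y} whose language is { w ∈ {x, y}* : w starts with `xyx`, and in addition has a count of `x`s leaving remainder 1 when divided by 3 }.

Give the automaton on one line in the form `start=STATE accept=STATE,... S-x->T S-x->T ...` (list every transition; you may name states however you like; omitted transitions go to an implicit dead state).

start=q0 accept=q8 q0-x->q1 q0-y->q2 q1-x->q3 q1-y->q4 q2-x->q5 q2-y->q2 q3-x->q2 q3-y->q3 q4-x->q6 q4-y->q5 q5-x->q3 q5-y->q5 q6-x->q7 q6-y->q6 q7-x->q8 q7-y->q7 q8-x->q6 q8-y->q8

Handle the two conditions separately and then intersect. One (5 states) tracks whether the input so far still matches the prefix `xyx`; the other (3 states) tracks the count of `x`s modulo 3. Each combined state is a pair, one component from each; accept when both components accept.
A 9-state machine:
        x   y  
>  q0   q1  q2 
   q1   q3  q4 
   q2   q5  q2 
   q3   q2  q3 
   q4   q6  q5 
   q5   q3  q5 
   q6   q7  q6 
   q7   q8  q7 
 * q8   q6  q8 
(> = start, * = accepting)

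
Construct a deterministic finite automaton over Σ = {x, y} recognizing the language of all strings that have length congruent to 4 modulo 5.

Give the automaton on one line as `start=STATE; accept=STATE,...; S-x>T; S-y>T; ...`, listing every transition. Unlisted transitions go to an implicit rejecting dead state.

start=s0; accept=s4; s0-x>s1; s0-y>s1; s1-x>s2; s1-y>s2; s2-x>s3; s2-y>s3; s3-x>s4; s3-y>s4; s4-x>s0; s4-y>s0

Only the length mod 5 matters, so use a 5-cycle: from any state, every input symbol moves to the next state, wrapping s4 back to s0. Mark s4 accepting.
With 5 states:
        x   y  
>  s0   s1  s1 
   s1   s2  s2 
   s2   s3  s3 
   s3   s4  s4 
 * s4   s0  s0 
(> = start, * = accepting)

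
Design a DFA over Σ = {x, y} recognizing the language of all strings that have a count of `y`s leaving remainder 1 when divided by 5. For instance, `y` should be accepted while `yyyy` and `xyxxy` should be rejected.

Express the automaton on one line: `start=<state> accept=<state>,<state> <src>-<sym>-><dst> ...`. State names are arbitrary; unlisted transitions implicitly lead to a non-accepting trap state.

start=s0 accept=s1 s0-x->s0 s0-y->s1 s1-x->s1 s1-y->s2 s2-x->s2 s2-y->s3 s3-x->s3 s3-y->s4 s4-x->s4 s4-y->s0

Keep the running count of `y`s modulo 5: each `y` advances along the cycle s0 → s1 → s2 → s3 → s4 → s0 while other symbols loop. Accept at s1.
5 states suffice.
        x   y  
>  s0   s0  s1 
 * s1   s1  s2 
   s2   s2  s3 
   s3   s3  s4 
   s4   s4  s0 
(> = start, * = accepting)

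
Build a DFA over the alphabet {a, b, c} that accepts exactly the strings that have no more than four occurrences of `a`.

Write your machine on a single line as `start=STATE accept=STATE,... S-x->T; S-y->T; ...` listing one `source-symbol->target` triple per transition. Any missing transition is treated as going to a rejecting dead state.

Only the number of `a`s matters, and only up to 5. Make a chain S0 → S1 → S2 → S3 → S4 → S5 advanced by each `a` (with S5 absorbing); every other symbol self-loops. The accepting set is {S0, S1, S2, S3, S4}.
A 6-state machine:
        a   b   c  
>* S0   S1  S0  S0 
 * S1   S2  S1  S1 
 * S2   S3  S2  S2 
 * S3   S4  S3  S3 
 * S4   S5  S4  S4 
   S5   S5  S5  S5 
(> = start, * = accepting)

start=S0; accept=S0,S1,S2,S3,S4; S0-a->S1; S0-b->S0; S0-c->S0; S1-a->S2; S1-b->S1; S1-c->S1; S2-a->S3; S2-b->S2; S2-c->S2; S3-a->S4; S3-b->S3; S3-c->S3; S4-a->S5; S4-b->S4; S4-c->S4; S5-a->S5; S5-b->S5; S5-c->S5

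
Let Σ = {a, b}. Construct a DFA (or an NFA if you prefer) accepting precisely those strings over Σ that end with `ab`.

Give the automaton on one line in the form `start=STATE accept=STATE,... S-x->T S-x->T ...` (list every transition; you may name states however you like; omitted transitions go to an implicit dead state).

Let each state record the length of the longest suffix of the input read so far that is also a prefix of `ab`. s1 means the last symbol is `a`; s2 means the last 2 symbols are `ab`. Accept only at s2, where the string currently ends in `ab`.
A 3-state machine:
        a   b  
>  s0   s1  s0 
   s1   s1  s2 
 * s2   s1  s0 
(> = start, * = accepting)

start=s0 accept=s2 s0-a->s1 s0-b->s0 s1-a->s1 s1-b->s2 s2-a->s1 s2-b->s0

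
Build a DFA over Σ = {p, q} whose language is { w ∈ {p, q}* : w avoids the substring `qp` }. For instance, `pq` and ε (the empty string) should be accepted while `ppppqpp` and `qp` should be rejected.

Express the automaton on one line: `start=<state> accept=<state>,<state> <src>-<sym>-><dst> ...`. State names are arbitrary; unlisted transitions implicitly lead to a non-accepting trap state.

This is the complement of 'contains `qp`'. Use the same substring-matching states — A through C holding how much of `qp` has just been matched — but flip the accepting set: everything except the trap C accepts.
3 states suffice.
       p  q 
>* A   A  B 
 * B   C  B 
   C   C  C 
(> = start, * = accepting)

start=A accept=A,B A-p->A A-q->B B-p->C B-q->B C-p->C C-q->C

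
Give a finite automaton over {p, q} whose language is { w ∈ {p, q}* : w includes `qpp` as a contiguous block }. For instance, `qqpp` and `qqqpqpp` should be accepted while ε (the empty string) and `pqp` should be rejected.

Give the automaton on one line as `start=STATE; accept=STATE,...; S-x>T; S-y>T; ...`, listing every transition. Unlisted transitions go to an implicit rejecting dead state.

Track how much of `qpp` has been matched so far: state s0 is no progress, s3 is the absorbing accept state reached once `qpp` has occurred. Intermediate states record partial matches; on a mismatch, fall back to the longest reusable overlap.
        p   q  
>  s0   s0  s1 
   s1   s2  s1 
   s2   s3  s1 
 * s3   s3  s3 
(> = start, * = accepting)

start=s0; accept=s3; s0-p>s0; s0-q>s1; s1-p>s2; s1-q>s1; s2-p>s3; s2-q>s1; s3-p>s3; s3-q>s3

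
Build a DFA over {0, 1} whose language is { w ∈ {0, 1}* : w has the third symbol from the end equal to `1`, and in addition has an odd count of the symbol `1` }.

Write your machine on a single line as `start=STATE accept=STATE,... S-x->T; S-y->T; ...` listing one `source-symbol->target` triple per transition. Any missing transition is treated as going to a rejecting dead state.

Run two small machines in parallel and take their product. One (15 states) tracks the last 3 symbols read; the other (2 states) tracks the count of `1`s modulo 2. Each combined state is a pair, one component from each; accept when both components accept. After merging equivalent states the machine shrinks.
With 12 states:
       0  1 
>  A   A  B 
   B   C  D 
   C   E  F 
   D   G  H 
 * E   I  F 
   F   G  J 
   G   A  K 
 * H   L  D 
   I   I  F 
   J   L  D 
 * K   C  D 
 * L   E  F 
(> = start, * = accepting)

start=A; accept=E,H,K,L; A-0->A; A-1->B; B-0->C; B-1->D; C-0->E; C-1->F; D-0->G; D-1->H; E-0->I; E-1->F; F-0->G; F-1->J; G-0->A; G-1->K; H-0->L; H-1->D; I-0->I; I-1->F; J-0->L; J-1->D; K-0->C; K-1->D; L-0->E; L-1->F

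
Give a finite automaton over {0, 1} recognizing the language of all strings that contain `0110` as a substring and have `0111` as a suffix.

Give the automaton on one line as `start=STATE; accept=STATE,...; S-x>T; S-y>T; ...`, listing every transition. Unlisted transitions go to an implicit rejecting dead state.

start=s0; accept=s8; s0-0>s1; s0-1>s0; s1-0>s1; s1-1>s2; s2-0>s1; s2-1>s3; s3-0>s4; s3-1>s5; s4-0>s4; s4-1>s6; s5-0>s1; s5-1>s0; s6-0>s4; s6-1>s7; s7-0>s4; s7-1>s8; s8-0>s4; s8-1>s9; s9-0>s4; s9-1>s9

Build one automaton per condition and run them in lockstep. One (5 states) tracks whether and how much of `0110` has been seen; the other (5 states) tracks how much of the suffix `0111` has currently been matched. Each combined state is a pair, one component from each; accept when both components accept.
A 10-state machine:
        0   1  
>  s0   s1  s0 
   s1   s1  s2 
   s2   s1  s3 
   s3   s4  s5 
   s4   s4  s6 
   s5   s1  s0 
   s6   s4  s7 
   s7   s4  s8 
 * s8   s4  s9 
   s9   s4  s9 
(> = start, * = accepting)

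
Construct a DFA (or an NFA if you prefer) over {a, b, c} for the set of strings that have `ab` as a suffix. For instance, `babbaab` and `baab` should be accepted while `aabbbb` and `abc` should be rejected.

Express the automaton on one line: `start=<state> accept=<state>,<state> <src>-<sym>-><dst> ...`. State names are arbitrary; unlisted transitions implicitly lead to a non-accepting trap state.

Let each state record the length of the longest suffix of the input read so far that is also a prefix of `ab`. q1 means the last symbol is `a`; q2 means the last 2 symbols are `ab`. Accept only at q2, where the string currently ends in `ab`.
        a   b   c  
>  q0   q1  q0  q0 
   q1   q1  q2  q0 
 * q2   q1  q0  q0 
(> = start, * = accepting)

start=q0 accept=q2 q0-a->q1 q0-b->q0 q0-c->q0 q1-a->q1 q1-b->q2 q1-c->q0 q2-a->q1 q2-b->q0 q2-c->q0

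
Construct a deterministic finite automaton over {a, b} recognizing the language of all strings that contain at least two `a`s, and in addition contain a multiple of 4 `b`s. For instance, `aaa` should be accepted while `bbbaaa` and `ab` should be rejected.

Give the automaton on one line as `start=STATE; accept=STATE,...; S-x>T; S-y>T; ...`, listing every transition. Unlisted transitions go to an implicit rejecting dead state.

Build one automaton per condition and run them in lockstep. The first has 4 states tracking the count of `a`s, saturating at 3; the second has 4 states tracking the count of `b`s modulo 4. A product state is a pair (one from each), accepting exactly when both do.
          a    b  
>  S0     S1   S2 
   S1     S3   S4 
   S2     S4   S5 
 * S3     S6   S7 
   S4     S7   S8 
   S5     S8   S9 
 * S6     S6  S10 
   S7    S10  S11 
   S8    S11  S12 
   S9    S12   S0 
   S10   S10  S13 
   S11   S13  S14 
   S12   S14   S1 
   S13   S13  S15 
   S14   S15   S3 
   S15   S15   S6 
(> = start, * = accepting)

start=S0; accept=S3,S6; S0-a>S1; S0-b>S2; S1-a>S3; S1-b>S4; S2-a>S4; S2-b>S5; S3-a>S6; S3-b>S7; S4-a>S7; S4-b>S8; S5-a>S8; S5-b>S9; S6-a>S6; S6-b>S10; S7-a>S10; S7-b>S11; S8-a>S11; S8-b>S12; S9-a>S12; S9-b>S0; S10-a>S10; S10-b>S13; S11-a>S13; S11-b>S14; S12-a>S14; S12-b>S1; S13-a>S13; S13-b>S15; S14-a>S15; S14-b>S3; S15-a>S15; S15-b>S6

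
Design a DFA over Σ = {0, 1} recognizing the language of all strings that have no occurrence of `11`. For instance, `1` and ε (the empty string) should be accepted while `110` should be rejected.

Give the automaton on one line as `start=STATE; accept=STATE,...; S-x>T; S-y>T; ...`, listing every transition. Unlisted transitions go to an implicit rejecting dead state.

This is the complement of 'contains `11`'. Use the same substring-matching states — q0 through q2 holding how much of `11` has just been matched — but flip the accepting set: everything except the trap q2 accepts.
A 3-state machine:
        0   1  
>* q0   q0  q1 
 * q1   q0  q2 
   q2   q2  q2 
(> = start, * = accepting)

start=q0; accept=q0,q1; q0-0>q0; q0-1>q1; q1-0>q0; q1-1>q2; q2-0>q2; q2-1>q2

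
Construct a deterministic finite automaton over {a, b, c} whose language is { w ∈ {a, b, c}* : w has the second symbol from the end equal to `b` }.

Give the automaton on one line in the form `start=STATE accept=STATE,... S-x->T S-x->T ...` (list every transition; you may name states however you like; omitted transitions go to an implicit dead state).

A DFA must remember the last 2 symbols (since which symbol is second-to-last isn't known until the input ends). Use one state per possible window of the last ≤2 symbols; accept from those whose window starts with `b`.
With 13 states:
          a    b    c  
>  s0     s1   s2   s3 
   s1     s4   s5   s6 
   s2     s7   s8   s9 
   s3    s10  s11  s12 
   s4     s4   s5   s6 
   s5     s7   s8   s9 
   s6    s10  s11  s12 
 * s7     s4   s5   s6 
 * s8     s7   s8   s9 
 * s9    s10  s11  s12 
   s10    s4   s5   s6 
   s11    s7   s8   s9 
   s12   s10  s11  s12 
(> = start, * = accepting)

start=s0 accept=s7,s8,s9 s0-a->s1 s0-b->s2 s0-c->s3 s1-a->s4 s1-b->s5 s1-c->s6 s2-a->s7 s2-b->s8 s2-c->s9 s3-a->s10 s3-b->s11 s3-c->s12 s4-a->s4 s4-b->s5 s4-c->s6 s5-a->s7 s5-b->s8 s5-c->s9 s6-a->s10 s6-b->s11 s6-c->s12 s7-a->s4 s7-b->s5 s7-c->s6 s8-a->s7 s8-b->s8 s8-c->s9 s9-a->s10 s9-b->s11 s9-c->s12 s10-a->s4 s10-b->s5 s10-c->s6 s11-a->s7 s11-b->s8 s11-c->s9 s12-a->s10 s12-b->s11 s12-c->s12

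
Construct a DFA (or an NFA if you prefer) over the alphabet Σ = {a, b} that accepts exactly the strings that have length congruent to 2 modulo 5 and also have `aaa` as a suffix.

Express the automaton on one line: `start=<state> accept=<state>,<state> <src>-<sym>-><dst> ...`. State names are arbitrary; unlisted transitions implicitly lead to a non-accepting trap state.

start=s0 accept=s7 s0-a->s1 s0-b->s1 s1-a->s2 s1-b->s2 s2-a->s3 s2-b->s3 s3-a->s4 s3-b->s4 s4-a->s5 s4-b->s0 s5-a->s6 s5-b->s1 s6-a->s7 s6-b->s2 s7-a->s3 s7-b->s3

Handle the two conditions separately and then intersect. One (5 states) tracks the input length modulo 5; the other (4 states) tracks how much of the suffix `aaa` has currently been matched. Each combined state is a pair, one component from each; accept when both components accept. Minimizing collapses redundant product states.
An 8-state machine:
        a   b  
>  s0   s1  s1 
   s1   s2  s2 
   s2   s3  s3 
   s3   s4  s4 
   s4   s5  s0 
   s5   s6  s1 
   s6   s7  s2 
 * s7   s3  s3 
(> = start, * = accepting)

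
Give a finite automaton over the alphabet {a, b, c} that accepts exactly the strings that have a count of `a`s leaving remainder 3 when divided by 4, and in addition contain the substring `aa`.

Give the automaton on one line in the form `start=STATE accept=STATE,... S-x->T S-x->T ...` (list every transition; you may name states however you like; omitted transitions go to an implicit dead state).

Handle the two conditions separately and then intersect. One (4 states) tracks the count of `a`s modulo 4; the other (3 states) tracks whether and how much of `aa` has been seen. Each combined state is a pair, one component from each; accept when both components accept.
With 12 states:
          a    b    c  
>  q0     q1   q0   q0 
   q1     q2   q3   q3 
   q2     q4   q2   q2 
   q3     q5   q3   q3 
 * q4     q6   q4   q4 
   q5     q4   q7   q7 
   q6     q8   q6   q6 
   q7     q9   q7   q7 
   q8     q2   q8   q8 
   q9     q6  q10  q10 
   q10   q11  q10  q10 
   q11    q8   q0   q0 
(> = start, * = accepting)

start=q0 accept=q4 q0-a->q1 q0-b->q0 q0-c->q0 q1-a->q2 q1-b->q3 q1-c->q3 q2-a->q4 q2-b->q2 q2-c->q2 q3-a->q5 q3-b->q3 q3-c->q3 q4-a->q6 q4-b->q4 q4-c->q4 q5-a->q4 q5-b->q7 q5-c->q7 q6-a->q8 q6-b->q6 q6-c->q6 q7-a->q9 q7-b->q7 q7-c->q7 q8-a->q2 q8-b->q8 q8-c->q8 q9-a->q6 q9-b->q10 q9-c->q10 q10-a->q11 q10-b->q10 q10-c->q10 q11-a->q8 q11-b->q0 q11-c->q0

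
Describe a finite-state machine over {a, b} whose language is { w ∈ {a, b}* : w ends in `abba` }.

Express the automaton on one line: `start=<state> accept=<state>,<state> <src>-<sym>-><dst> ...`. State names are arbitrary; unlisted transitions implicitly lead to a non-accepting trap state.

Remember how much of `abba` the current input suffix matches. State q0 means no match yet; q1 means the last symbol is `a`; q2 means the last 2 symbols are `ab`; q3 means the last 3 symbols are `abb`; q4 means the last 4 symbols are `abba`. Only q4 accepts. On a mismatch, fall back to the longest proper suffix that is still a prefix of `abba`.
        a   b  
>  q0   q1  q0 
   q1   q1  q2 
   q2   q1  q3 
   q3   q4  q0 
 * q4   q1  q2 
(> = start, * = accepting)

start=q0 accept=q4 q0-a->q1 q0-b->q0 q1-a->q1 q1-b->q2 q2-a->q1 q2-b->q3 q3-a->q4 q3-b->q0 q4-a->q1 q4-b->q2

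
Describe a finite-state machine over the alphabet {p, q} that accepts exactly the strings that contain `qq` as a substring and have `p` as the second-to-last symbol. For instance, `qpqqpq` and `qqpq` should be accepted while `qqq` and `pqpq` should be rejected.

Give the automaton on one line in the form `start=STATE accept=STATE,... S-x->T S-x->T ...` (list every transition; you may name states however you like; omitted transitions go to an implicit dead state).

start=A accept=E,F A-p->A A-q->B B-p->A B-q->C C-p->D C-q->C D-p->E D-q->F E-p->E E-q->F F-p->D F-q->C

Handle the two conditions separately and then intersect. One (3 states) tracks whether and how much of `qq` has been seen; the other (7 states) tracks the last 2 symbols read. Each combined state is a pair, one component from each; accept when both components accept. Equivalent product states are then merged.
       p  q 
>  A   A  B 
   B   A  C 
   C   D  C 
   D   E  F 
 * E   E  F 
 * F   D  C 
(> = start, * = accepting)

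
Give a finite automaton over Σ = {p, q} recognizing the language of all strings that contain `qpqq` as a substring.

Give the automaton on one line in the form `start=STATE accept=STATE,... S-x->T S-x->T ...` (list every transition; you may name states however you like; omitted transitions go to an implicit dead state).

Track how much of `qpqq` has been matched so far: state s0 is no progress, s4 is the absorbing accept state reached once `qpqq` has occurred. Intermediate states record partial matches; on a mismatch, fall back to the longest reusable overlap.
With 5 states:
        p   q  
>  s0   s0  s1 
   s1   s2  s1 
   s2   s0  s3 
   s3   s2  s4 
 * s4   s4  s4 
(> = start, * = accepting)

start=s0 accept=s4 s0-p->s0 s0-q->s1 s1-p->s2 s1-q->s1 s2-p->s0 s2-q->s3 s3-p->s2 s3-q->s4 s4-p->s4 s4-q->s4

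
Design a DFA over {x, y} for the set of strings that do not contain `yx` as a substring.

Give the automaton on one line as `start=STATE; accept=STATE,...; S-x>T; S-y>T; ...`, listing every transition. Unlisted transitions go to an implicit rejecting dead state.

This is the complement of 'contains `yx`'. Use the same substring-matching states — q0 through q2 holding how much of `yx` has just been matched — but flip the accepting set: everything except the trap q2 accepts.
        x   y  
>* q0   q0  q1 
 * q1   q2  q1 
   q2   q2  q2 
(> = start, * = accepting)

start=q0; accept=q0,q1; q0-x>q0; q0-y>q1; q1-x>q2; q1-y>q1; q2-x>q2; q2-y>q2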